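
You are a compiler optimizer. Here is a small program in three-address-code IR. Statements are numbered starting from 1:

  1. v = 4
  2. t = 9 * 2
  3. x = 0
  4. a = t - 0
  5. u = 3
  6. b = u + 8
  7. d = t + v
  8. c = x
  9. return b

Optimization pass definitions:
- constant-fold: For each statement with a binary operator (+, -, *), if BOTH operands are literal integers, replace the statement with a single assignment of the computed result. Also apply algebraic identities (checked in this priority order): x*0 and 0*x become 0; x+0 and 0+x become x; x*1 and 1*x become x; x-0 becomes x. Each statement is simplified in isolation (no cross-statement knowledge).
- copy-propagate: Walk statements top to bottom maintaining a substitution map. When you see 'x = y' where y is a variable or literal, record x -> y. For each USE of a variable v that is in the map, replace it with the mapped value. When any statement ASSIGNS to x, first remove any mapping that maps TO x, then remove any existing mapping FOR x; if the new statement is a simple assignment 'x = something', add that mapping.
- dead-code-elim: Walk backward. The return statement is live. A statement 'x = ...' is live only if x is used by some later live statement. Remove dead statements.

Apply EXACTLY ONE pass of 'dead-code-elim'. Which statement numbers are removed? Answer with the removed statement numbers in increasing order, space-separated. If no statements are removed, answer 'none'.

Answer: 1 2 3 4 7 8

Derivation:
Backward liveness scan:
Stmt 1 'v = 4': DEAD (v not in live set [])
Stmt 2 't = 9 * 2': DEAD (t not in live set [])
Stmt 3 'x = 0': DEAD (x not in live set [])
Stmt 4 'a = t - 0': DEAD (a not in live set [])
Stmt 5 'u = 3': KEEP (u is live); live-in = []
Stmt 6 'b = u + 8': KEEP (b is live); live-in = ['u']
Stmt 7 'd = t + v': DEAD (d not in live set ['b'])
Stmt 8 'c = x': DEAD (c not in live set ['b'])
Stmt 9 'return b': KEEP (return); live-in = ['b']
Removed statement numbers: [1, 2, 3, 4, 7, 8]
Surviving IR:
  u = 3
  b = u + 8
  return b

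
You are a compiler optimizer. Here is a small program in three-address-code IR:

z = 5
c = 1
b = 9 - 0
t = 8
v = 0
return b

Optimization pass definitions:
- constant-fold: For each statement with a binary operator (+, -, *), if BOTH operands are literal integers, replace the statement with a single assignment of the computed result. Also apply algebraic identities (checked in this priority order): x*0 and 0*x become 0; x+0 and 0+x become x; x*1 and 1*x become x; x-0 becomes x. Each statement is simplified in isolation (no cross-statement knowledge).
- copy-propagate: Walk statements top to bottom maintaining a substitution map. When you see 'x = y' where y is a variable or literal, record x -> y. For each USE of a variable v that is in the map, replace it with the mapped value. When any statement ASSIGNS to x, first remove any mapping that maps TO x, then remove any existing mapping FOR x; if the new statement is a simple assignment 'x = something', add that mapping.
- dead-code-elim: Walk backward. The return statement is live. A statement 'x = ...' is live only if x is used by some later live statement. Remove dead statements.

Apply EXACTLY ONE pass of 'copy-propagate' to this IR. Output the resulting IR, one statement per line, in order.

Answer: z = 5
c = 1
b = 9 - 0
t = 8
v = 0
return b

Derivation:
Applying copy-propagate statement-by-statement:
  [1] z = 5  (unchanged)
  [2] c = 1  (unchanged)
  [3] b = 9 - 0  (unchanged)
  [4] t = 8  (unchanged)
  [5] v = 0  (unchanged)
  [6] return b  (unchanged)
Result (6 stmts):
  z = 5
  c = 1
  b = 9 - 0
  t = 8
  v = 0
  return b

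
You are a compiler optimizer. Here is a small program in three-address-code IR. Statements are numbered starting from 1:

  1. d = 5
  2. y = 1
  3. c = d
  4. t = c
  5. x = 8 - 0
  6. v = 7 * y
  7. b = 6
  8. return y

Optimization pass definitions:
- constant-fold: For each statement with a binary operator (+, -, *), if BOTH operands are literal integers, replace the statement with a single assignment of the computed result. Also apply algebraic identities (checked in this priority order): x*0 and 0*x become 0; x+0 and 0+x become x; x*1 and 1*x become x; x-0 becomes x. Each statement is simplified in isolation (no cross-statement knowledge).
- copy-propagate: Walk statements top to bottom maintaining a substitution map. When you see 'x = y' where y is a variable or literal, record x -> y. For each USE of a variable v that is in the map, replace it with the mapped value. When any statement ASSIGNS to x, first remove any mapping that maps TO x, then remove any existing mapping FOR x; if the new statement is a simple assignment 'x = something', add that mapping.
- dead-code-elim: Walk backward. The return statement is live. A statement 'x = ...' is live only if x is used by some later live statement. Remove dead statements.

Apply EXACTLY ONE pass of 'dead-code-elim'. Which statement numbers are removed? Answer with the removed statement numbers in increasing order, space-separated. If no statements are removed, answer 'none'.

Answer: 1 3 4 5 6 7

Derivation:
Backward liveness scan:
Stmt 1 'd = 5': DEAD (d not in live set [])
Stmt 2 'y = 1': KEEP (y is live); live-in = []
Stmt 3 'c = d': DEAD (c not in live set ['y'])
Stmt 4 't = c': DEAD (t not in live set ['y'])
Stmt 5 'x = 8 - 0': DEAD (x not in live set ['y'])
Stmt 6 'v = 7 * y': DEAD (v not in live set ['y'])
Stmt 7 'b = 6': DEAD (b not in live set ['y'])
Stmt 8 'return y': KEEP (return); live-in = ['y']
Removed statement numbers: [1, 3, 4, 5, 6, 7]
Surviving IR:
  y = 1
  return y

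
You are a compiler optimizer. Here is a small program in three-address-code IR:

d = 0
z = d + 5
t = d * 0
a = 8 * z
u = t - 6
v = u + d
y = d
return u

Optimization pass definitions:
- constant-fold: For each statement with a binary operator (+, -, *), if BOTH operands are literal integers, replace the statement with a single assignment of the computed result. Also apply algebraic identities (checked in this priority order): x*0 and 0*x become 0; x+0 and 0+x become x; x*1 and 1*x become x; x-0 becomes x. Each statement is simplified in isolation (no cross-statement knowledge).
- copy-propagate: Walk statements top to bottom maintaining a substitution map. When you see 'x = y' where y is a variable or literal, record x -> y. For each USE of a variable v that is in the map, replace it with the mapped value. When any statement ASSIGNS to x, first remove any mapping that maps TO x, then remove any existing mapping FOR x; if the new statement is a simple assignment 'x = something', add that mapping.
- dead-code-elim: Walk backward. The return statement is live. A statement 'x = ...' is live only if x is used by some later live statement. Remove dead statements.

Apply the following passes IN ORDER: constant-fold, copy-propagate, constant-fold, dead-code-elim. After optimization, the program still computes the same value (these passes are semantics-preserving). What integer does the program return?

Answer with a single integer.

Answer: -6

Derivation:
Initial IR:
  d = 0
  z = d + 5
  t = d * 0
  a = 8 * z
  u = t - 6
  v = u + d
  y = d
  return u
After constant-fold (8 stmts):
  d = 0
  z = d + 5
  t = 0
  a = 8 * z
  u = t - 6
  v = u + d
  y = d
  return u
After copy-propagate (8 stmts):
  d = 0
  z = 0 + 5
  t = 0
  a = 8 * z
  u = 0 - 6
  v = u + 0
  y = 0
  return u
After constant-fold (8 stmts):
  d = 0
  z = 5
  t = 0
  a = 8 * z
  u = -6
  v = u
  y = 0
  return u
After dead-code-elim (2 stmts):
  u = -6
  return u
Evaluate:
  d = 0  =>  d = 0
  z = d + 5  =>  z = 5
  t = d * 0  =>  t = 0
  a = 8 * z  =>  a = 40
  u = t - 6  =>  u = -6
  v = u + d  =>  v = -6
  y = d  =>  y = 0
  return u = -6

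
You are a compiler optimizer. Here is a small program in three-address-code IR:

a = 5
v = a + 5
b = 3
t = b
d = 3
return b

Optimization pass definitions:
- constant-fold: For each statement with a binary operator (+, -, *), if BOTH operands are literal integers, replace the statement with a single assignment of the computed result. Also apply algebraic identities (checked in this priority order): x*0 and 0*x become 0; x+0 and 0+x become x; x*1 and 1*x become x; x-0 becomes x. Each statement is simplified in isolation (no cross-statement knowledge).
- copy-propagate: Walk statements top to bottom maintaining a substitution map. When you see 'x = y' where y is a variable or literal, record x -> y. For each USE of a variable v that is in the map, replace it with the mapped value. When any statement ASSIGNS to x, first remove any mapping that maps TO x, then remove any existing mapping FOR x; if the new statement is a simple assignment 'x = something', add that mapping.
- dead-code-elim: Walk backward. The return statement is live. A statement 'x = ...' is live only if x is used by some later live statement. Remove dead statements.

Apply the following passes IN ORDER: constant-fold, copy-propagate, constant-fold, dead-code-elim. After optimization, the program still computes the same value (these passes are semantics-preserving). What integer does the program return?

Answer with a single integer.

Initial IR:
  a = 5
  v = a + 5
  b = 3
  t = b
  d = 3
  return b
After constant-fold (6 stmts):
  a = 5
  v = a + 5
  b = 3
  t = b
  d = 3
  return b
After copy-propagate (6 stmts):
  a = 5
  v = 5 + 5
  b = 3
  t = 3
  d = 3
  return 3
After constant-fold (6 stmts):
  a = 5
  v = 10
  b = 3
  t = 3
  d = 3
  return 3
After dead-code-elim (1 stmts):
  return 3
Evaluate:
  a = 5  =>  a = 5
  v = a + 5  =>  v = 10
  b = 3  =>  b = 3
  t = b  =>  t = 3
  d = 3  =>  d = 3
  return b = 3

Answer: 3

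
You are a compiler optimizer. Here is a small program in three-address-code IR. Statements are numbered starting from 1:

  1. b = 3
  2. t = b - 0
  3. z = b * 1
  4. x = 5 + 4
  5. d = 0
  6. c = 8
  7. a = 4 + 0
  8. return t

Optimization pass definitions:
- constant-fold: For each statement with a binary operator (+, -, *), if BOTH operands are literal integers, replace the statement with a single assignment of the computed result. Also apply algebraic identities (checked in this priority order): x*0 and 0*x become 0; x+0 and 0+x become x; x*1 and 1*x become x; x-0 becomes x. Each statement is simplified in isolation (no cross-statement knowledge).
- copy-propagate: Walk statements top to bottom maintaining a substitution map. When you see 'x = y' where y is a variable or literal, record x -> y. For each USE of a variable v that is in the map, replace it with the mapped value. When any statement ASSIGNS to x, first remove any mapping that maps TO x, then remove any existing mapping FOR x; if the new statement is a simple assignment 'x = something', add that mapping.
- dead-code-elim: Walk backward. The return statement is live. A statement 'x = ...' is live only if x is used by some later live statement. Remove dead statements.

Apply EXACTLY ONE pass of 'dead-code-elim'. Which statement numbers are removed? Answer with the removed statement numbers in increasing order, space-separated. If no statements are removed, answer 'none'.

Backward liveness scan:
Stmt 1 'b = 3': KEEP (b is live); live-in = []
Stmt 2 't = b - 0': KEEP (t is live); live-in = ['b']
Stmt 3 'z = b * 1': DEAD (z not in live set ['t'])
Stmt 4 'x = 5 + 4': DEAD (x not in live set ['t'])
Stmt 5 'd = 0': DEAD (d not in live set ['t'])
Stmt 6 'c = 8': DEAD (c not in live set ['t'])
Stmt 7 'a = 4 + 0': DEAD (a not in live set ['t'])
Stmt 8 'return t': KEEP (return); live-in = ['t']
Removed statement numbers: [3, 4, 5, 6, 7]
Surviving IR:
  b = 3
  t = b - 0
  return t

Answer: 3 4 5 6 7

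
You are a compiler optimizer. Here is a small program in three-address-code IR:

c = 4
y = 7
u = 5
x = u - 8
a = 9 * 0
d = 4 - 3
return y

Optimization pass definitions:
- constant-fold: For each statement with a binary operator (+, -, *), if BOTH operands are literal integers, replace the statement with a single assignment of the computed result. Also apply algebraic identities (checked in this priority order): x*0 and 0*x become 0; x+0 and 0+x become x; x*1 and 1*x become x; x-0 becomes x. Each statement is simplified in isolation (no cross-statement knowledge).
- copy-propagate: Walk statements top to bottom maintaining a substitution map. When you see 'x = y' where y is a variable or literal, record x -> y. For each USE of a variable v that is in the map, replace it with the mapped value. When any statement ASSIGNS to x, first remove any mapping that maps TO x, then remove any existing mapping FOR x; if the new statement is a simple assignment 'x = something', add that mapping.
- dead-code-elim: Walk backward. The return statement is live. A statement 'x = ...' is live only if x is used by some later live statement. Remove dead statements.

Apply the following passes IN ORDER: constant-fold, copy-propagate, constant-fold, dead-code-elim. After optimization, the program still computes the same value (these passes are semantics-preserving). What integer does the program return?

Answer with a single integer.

Answer: 7

Derivation:
Initial IR:
  c = 4
  y = 7
  u = 5
  x = u - 8
  a = 9 * 0
  d = 4 - 3
  return y
After constant-fold (7 stmts):
  c = 4
  y = 7
  u = 5
  x = u - 8
  a = 0
  d = 1
  return y
After copy-propagate (7 stmts):
  c = 4
  y = 7
  u = 5
  x = 5 - 8
  a = 0
  d = 1
  return 7
After constant-fold (7 stmts):
  c = 4
  y = 7
  u = 5
  x = -3
  a = 0
  d = 1
  return 7
After dead-code-elim (1 stmts):
  return 7
Evaluate:
  c = 4  =>  c = 4
  y = 7  =>  y = 7
  u = 5  =>  u = 5
  x = u - 8  =>  x = -3
  a = 9 * 0  =>  a = 0
  d = 4 - 3  =>  d = 1
  return y = 7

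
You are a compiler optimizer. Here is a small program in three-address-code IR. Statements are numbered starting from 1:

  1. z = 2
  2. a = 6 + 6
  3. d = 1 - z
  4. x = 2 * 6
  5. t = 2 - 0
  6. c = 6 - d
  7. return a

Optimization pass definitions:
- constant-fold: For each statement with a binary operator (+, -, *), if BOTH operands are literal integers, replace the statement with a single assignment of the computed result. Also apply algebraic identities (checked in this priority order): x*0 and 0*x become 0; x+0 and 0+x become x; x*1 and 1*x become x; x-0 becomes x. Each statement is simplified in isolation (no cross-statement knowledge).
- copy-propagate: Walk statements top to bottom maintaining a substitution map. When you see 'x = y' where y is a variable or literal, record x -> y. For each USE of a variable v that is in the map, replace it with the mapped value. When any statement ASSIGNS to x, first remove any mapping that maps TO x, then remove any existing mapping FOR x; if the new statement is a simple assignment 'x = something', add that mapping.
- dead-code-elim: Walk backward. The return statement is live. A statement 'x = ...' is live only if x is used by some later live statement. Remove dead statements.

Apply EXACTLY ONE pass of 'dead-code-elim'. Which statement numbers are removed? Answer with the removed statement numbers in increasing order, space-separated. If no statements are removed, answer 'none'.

Backward liveness scan:
Stmt 1 'z = 2': DEAD (z not in live set [])
Stmt 2 'a = 6 + 6': KEEP (a is live); live-in = []
Stmt 3 'd = 1 - z': DEAD (d not in live set ['a'])
Stmt 4 'x = 2 * 6': DEAD (x not in live set ['a'])
Stmt 5 't = 2 - 0': DEAD (t not in live set ['a'])
Stmt 6 'c = 6 - d': DEAD (c not in live set ['a'])
Stmt 7 'return a': KEEP (return); live-in = ['a']
Removed statement numbers: [1, 3, 4, 5, 6]
Surviving IR:
  a = 6 + 6
  return a

Answer: 1 3 4 5 6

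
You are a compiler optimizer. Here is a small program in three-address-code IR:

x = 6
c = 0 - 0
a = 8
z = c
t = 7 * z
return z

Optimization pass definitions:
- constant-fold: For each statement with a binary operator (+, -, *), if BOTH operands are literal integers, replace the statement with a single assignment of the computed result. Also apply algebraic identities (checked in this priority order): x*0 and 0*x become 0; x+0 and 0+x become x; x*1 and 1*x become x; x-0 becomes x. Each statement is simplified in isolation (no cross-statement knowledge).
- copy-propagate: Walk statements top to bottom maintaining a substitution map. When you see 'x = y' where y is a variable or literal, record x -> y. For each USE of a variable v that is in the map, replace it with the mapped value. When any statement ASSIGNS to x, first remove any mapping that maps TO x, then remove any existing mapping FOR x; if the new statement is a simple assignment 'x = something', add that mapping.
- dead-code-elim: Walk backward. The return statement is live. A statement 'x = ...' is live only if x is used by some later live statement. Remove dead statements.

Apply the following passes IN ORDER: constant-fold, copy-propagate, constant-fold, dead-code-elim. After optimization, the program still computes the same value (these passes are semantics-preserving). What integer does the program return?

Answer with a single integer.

Answer: 0

Derivation:
Initial IR:
  x = 6
  c = 0 - 0
  a = 8
  z = c
  t = 7 * z
  return z
After constant-fold (6 stmts):
  x = 6
  c = 0
  a = 8
  z = c
  t = 7 * z
  return z
After copy-propagate (6 stmts):
  x = 6
  c = 0
  a = 8
  z = 0
  t = 7 * 0
  return 0
After constant-fold (6 stmts):
  x = 6
  c = 0
  a = 8
  z = 0
  t = 0
  return 0
After dead-code-elim (1 stmts):
  return 0
Evaluate:
  x = 6  =>  x = 6
  c = 0 - 0  =>  c = 0
  a = 8  =>  a = 8
  z = c  =>  z = 0
  t = 7 * z  =>  t = 0
  return z = 0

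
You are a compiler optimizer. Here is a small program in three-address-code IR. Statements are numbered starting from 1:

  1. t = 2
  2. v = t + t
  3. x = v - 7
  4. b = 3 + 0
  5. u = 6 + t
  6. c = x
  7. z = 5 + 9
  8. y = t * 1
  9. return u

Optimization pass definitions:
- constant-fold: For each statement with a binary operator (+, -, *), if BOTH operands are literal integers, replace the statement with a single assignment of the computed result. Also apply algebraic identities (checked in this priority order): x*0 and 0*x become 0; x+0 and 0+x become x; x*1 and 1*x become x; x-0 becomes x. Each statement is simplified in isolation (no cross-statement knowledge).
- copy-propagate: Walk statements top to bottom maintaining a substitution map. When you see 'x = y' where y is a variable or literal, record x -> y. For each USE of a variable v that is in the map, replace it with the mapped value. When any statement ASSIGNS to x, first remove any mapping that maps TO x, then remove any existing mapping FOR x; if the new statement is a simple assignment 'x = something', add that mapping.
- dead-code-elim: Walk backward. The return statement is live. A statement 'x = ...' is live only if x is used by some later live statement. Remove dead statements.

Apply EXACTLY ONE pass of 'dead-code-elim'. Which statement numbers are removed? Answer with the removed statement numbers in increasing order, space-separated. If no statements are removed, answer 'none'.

Backward liveness scan:
Stmt 1 't = 2': KEEP (t is live); live-in = []
Stmt 2 'v = t + t': DEAD (v not in live set ['t'])
Stmt 3 'x = v - 7': DEAD (x not in live set ['t'])
Stmt 4 'b = 3 + 0': DEAD (b not in live set ['t'])
Stmt 5 'u = 6 + t': KEEP (u is live); live-in = ['t']
Stmt 6 'c = x': DEAD (c not in live set ['u'])
Stmt 7 'z = 5 + 9': DEAD (z not in live set ['u'])
Stmt 8 'y = t * 1': DEAD (y not in live set ['u'])
Stmt 9 'return u': KEEP (return); live-in = ['u']
Removed statement numbers: [2, 3, 4, 6, 7, 8]
Surviving IR:
  t = 2
  u = 6 + t
  return u

Answer: 2 3 4 6 7 8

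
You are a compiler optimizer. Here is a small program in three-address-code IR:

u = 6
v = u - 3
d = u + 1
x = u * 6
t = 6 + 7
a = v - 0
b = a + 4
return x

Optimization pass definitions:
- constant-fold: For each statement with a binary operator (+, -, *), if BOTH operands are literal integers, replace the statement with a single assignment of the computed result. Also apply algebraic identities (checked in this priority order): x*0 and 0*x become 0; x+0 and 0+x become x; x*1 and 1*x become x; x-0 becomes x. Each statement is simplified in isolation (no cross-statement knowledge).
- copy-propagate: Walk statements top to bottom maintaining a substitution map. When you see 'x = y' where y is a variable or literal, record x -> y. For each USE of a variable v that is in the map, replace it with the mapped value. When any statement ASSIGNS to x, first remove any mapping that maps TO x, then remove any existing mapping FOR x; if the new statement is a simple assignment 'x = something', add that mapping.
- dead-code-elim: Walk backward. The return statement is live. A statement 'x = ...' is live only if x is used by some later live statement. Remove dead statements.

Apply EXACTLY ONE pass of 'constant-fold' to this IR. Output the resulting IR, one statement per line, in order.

Answer: u = 6
v = u - 3
d = u + 1
x = u * 6
t = 13
a = v
b = a + 4
return x

Derivation:
Applying constant-fold statement-by-statement:
  [1] u = 6  (unchanged)
  [2] v = u - 3  (unchanged)
  [3] d = u + 1  (unchanged)
  [4] x = u * 6  (unchanged)
  [5] t = 6 + 7  -> t = 13
  [6] a = v - 0  -> a = v
  [7] b = a + 4  (unchanged)
  [8] return x  (unchanged)
Result (8 stmts):
  u = 6
  v = u - 3
  d = u + 1
  x = u * 6
  t = 13
  a = v
  b = a + 4
  return x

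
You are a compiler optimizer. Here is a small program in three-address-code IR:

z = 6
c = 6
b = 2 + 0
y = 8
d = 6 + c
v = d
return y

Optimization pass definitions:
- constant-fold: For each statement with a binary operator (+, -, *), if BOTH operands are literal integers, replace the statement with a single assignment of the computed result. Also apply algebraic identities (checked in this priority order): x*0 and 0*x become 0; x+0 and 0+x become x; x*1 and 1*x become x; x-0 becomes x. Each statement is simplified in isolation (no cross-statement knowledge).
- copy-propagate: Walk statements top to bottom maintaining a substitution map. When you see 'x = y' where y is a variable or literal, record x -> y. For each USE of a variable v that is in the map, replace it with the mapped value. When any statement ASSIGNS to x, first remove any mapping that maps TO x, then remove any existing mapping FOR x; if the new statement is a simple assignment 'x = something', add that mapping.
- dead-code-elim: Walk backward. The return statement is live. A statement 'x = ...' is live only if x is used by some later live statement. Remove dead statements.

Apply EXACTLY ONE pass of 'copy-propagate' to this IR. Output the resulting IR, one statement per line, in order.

Answer: z = 6
c = 6
b = 2 + 0
y = 8
d = 6 + 6
v = d
return 8

Derivation:
Applying copy-propagate statement-by-statement:
  [1] z = 6  (unchanged)
  [2] c = 6  (unchanged)
  [3] b = 2 + 0  (unchanged)
  [4] y = 8  (unchanged)
  [5] d = 6 + c  -> d = 6 + 6
  [6] v = d  (unchanged)
  [7] return y  -> return 8
Result (7 stmts):
  z = 6
  c = 6
  b = 2 + 0
  y = 8
  d = 6 + 6
  v = d
  return 8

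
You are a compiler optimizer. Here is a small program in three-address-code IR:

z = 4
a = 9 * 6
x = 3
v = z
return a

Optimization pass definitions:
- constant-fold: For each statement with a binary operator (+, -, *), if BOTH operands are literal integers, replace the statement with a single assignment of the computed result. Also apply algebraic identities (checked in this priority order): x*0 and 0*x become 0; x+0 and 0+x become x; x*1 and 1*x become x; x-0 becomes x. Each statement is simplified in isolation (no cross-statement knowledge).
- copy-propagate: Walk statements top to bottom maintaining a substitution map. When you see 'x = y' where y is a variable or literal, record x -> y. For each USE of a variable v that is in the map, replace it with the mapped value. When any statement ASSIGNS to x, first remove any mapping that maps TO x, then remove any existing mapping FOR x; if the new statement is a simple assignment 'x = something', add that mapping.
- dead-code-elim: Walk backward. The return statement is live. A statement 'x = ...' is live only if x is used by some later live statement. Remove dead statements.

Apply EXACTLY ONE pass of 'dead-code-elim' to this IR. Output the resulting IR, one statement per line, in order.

Applying dead-code-elim statement-by-statement:
  [5] return a  -> KEEP (return); live=['a']
  [4] v = z  -> DEAD (v not live)
  [3] x = 3  -> DEAD (x not live)
  [2] a = 9 * 6  -> KEEP; live=[]
  [1] z = 4  -> DEAD (z not live)
Result (2 stmts):
  a = 9 * 6
  return a

Answer: a = 9 * 6
return a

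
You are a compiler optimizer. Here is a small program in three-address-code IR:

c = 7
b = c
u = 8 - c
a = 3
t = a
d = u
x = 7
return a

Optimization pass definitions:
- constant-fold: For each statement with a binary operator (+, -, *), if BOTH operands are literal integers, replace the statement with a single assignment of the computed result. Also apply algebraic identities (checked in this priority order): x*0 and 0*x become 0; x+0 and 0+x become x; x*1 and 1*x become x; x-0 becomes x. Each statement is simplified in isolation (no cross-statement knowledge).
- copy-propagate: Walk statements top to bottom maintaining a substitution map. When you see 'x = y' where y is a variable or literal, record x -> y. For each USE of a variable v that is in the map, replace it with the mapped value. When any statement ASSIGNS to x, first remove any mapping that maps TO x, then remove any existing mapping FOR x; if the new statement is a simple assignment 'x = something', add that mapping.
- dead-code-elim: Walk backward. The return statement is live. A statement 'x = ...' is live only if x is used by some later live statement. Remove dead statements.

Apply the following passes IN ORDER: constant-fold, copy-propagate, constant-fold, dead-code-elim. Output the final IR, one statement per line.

Answer: return 3

Derivation:
Initial IR:
  c = 7
  b = c
  u = 8 - c
  a = 3
  t = a
  d = u
  x = 7
  return a
After constant-fold (8 stmts):
  c = 7
  b = c
  u = 8 - c
  a = 3
  t = a
  d = u
  x = 7
  return a
After copy-propagate (8 stmts):
  c = 7
  b = 7
  u = 8 - 7
  a = 3
  t = 3
  d = u
  x = 7
  return 3
After constant-fold (8 stmts):
  c = 7
  b = 7
  u = 1
  a = 3
  t = 3
  d = u
  x = 7
  return 3
After dead-code-elim (1 stmts):
  return 3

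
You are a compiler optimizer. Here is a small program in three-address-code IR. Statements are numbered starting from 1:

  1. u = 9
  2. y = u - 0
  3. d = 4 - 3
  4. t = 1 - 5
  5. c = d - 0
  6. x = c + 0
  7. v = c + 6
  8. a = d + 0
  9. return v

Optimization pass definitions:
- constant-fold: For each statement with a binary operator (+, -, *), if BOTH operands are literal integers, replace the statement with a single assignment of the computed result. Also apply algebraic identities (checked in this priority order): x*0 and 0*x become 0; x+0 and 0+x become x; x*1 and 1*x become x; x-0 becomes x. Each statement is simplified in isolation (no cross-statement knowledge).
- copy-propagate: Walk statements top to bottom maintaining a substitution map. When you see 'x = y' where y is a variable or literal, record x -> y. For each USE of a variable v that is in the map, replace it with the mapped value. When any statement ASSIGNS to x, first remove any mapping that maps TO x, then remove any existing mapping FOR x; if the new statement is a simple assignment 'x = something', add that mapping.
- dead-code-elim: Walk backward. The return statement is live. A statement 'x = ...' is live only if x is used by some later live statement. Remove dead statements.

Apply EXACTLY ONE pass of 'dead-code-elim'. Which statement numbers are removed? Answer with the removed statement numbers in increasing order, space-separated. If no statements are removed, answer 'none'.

Answer: 1 2 4 6 8

Derivation:
Backward liveness scan:
Stmt 1 'u = 9': DEAD (u not in live set [])
Stmt 2 'y = u - 0': DEAD (y not in live set [])
Stmt 3 'd = 4 - 3': KEEP (d is live); live-in = []
Stmt 4 't = 1 - 5': DEAD (t not in live set ['d'])
Stmt 5 'c = d - 0': KEEP (c is live); live-in = ['d']
Stmt 6 'x = c + 0': DEAD (x not in live set ['c'])
Stmt 7 'v = c + 6': KEEP (v is live); live-in = ['c']
Stmt 8 'a = d + 0': DEAD (a not in live set ['v'])
Stmt 9 'return v': KEEP (return); live-in = ['v']
Removed statement numbers: [1, 2, 4, 6, 8]
Surviving IR:
  d = 4 - 3
  c = d - 0
  v = c + 6
  return v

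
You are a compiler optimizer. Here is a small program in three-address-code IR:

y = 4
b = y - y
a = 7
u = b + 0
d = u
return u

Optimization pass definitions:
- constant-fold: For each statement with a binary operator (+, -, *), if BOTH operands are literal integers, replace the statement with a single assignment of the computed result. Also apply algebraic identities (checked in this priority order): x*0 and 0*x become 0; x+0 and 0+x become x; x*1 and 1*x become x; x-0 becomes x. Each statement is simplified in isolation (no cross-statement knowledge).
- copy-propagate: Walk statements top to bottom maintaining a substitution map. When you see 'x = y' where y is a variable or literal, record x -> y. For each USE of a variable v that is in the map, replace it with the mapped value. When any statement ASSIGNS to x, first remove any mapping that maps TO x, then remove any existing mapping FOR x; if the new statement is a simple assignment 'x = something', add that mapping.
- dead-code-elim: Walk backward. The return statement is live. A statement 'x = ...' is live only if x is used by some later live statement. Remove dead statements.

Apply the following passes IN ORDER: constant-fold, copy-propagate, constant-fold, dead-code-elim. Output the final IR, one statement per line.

Initial IR:
  y = 4
  b = y - y
  a = 7
  u = b + 0
  d = u
  return u
After constant-fold (6 stmts):
  y = 4
  b = y - y
  a = 7
  u = b
  d = u
  return u
After copy-propagate (6 stmts):
  y = 4
  b = 4 - 4
  a = 7
  u = b
  d = b
  return b
After constant-fold (6 stmts):
  y = 4
  b = 0
  a = 7
  u = b
  d = b
  return b
After dead-code-elim (2 stmts):
  b = 0
  return b

Answer: b = 0
return b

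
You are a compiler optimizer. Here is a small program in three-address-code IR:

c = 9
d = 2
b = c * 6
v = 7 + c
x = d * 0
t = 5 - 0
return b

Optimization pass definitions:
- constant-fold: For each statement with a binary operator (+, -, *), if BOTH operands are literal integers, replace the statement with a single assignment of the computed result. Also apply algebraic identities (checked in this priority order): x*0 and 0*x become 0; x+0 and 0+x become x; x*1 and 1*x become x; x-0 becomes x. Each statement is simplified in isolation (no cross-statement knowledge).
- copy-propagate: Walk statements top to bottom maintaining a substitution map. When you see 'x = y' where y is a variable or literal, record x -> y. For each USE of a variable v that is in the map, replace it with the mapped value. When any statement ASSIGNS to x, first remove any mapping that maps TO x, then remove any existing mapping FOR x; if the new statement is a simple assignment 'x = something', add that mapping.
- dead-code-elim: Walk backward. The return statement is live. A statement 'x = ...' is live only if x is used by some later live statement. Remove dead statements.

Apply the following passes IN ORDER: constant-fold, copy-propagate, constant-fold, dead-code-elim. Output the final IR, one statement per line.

Answer: b = 54
return b

Derivation:
Initial IR:
  c = 9
  d = 2
  b = c * 6
  v = 7 + c
  x = d * 0
  t = 5 - 0
  return b
After constant-fold (7 stmts):
  c = 9
  d = 2
  b = c * 6
  v = 7 + c
  x = 0
  t = 5
  return b
After copy-propagate (7 stmts):
  c = 9
  d = 2
  b = 9 * 6
  v = 7 + 9
  x = 0
  t = 5
  return b
After constant-fold (7 stmts):
  c = 9
  d = 2
  b = 54
  v = 16
  x = 0
  t = 5
  return b
After dead-code-elim (2 stmts):
  b = 54
  return b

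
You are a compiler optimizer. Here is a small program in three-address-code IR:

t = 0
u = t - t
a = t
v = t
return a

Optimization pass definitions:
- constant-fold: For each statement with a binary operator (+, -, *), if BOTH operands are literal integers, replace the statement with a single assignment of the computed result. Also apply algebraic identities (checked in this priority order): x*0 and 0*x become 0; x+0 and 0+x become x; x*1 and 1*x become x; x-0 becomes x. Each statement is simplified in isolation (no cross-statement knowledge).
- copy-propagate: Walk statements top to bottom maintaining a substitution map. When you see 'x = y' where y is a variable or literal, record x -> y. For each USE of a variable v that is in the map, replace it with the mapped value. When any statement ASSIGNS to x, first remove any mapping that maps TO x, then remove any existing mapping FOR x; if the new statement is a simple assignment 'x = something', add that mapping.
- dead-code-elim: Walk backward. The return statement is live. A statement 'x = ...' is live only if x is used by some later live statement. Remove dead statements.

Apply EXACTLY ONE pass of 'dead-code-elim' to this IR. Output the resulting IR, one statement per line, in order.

Answer: t = 0
a = t
return a

Derivation:
Applying dead-code-elim statement-by-statement:
  [5] return a  -> KEEP (return); live=['a']
  [4] v = t  -> DEAD (v not live)
  [3] a = t  -> KEEP; live=['t']
  [2] u = t - t  -> DEAD (u not live)
  [1] t = 0  -> KEEP; live=[]
Result (3 stmts):
  t = 0
  a = t
  return a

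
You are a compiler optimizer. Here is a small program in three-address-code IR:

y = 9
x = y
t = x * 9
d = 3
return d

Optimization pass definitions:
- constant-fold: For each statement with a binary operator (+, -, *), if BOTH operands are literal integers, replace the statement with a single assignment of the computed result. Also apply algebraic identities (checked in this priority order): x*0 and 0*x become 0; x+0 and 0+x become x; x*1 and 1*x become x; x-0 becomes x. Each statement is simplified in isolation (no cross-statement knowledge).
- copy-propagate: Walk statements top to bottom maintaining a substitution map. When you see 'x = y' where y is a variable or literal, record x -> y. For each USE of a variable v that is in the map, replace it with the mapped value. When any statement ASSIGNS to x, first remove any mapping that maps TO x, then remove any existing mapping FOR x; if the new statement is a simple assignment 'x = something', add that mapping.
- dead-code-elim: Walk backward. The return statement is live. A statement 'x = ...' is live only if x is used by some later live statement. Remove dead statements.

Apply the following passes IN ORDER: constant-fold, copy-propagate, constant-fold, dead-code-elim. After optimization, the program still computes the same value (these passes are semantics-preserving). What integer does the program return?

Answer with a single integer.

Answer: 3

Derivation:
Initial IR:
  y = 9
  x = y
  t = x * 9
  d = 3
  return d
After constant-fold (5 stmts):
  y = 9
  x = y
  t = x * 9
  d = 3
  return d
After copy-propagate (5 stmts):
  y = 9
  x = 9
  t = 9 * 9
  d = 3
  return 3
After constant-fold (5 stmts):
  y = 9
  x = 9
  t = 81
  d = 3
  return 3
After dead-code-elim (1 stmts):
  return 3
Evaluate:
  y = 9  =>  y = 9
  x = y  =>  x = 9
  t = x * 9  =>  t = 81
  d = 3  =>  d = 3
  return d = 3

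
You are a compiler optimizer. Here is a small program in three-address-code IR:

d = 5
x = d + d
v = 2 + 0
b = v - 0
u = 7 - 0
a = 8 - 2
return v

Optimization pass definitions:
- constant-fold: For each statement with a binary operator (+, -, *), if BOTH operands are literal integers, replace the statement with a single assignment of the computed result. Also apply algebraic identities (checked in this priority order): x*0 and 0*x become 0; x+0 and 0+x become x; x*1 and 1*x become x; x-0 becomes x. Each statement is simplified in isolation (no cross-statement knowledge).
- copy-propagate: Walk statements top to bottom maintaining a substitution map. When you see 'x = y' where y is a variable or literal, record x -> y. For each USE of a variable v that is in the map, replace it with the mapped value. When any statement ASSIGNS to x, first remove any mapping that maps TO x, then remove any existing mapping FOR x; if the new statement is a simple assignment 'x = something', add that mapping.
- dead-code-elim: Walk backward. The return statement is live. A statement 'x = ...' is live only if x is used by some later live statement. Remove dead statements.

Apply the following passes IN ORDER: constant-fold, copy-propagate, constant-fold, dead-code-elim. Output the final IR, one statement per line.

Initial IR:
  d = 5
  x = d + d
  v = 2 + 0
  b = v - 0
  u = 7 - 0
  a = 8 - 2
  return v
After constant-fold (7 stmts):
  d = 5
  x = d + d
  v = 2
  b = v
  u = 7
  a = 6
  return v
After copy-propagate (7 stmts):
  d = 5
  x = 5 + 5
  v = 2
  b = 2
  u = 7
  a = 6
  return 2
After constant-fold (7 stmts):
  d = 5
  x = 10
  v = 2
  b = 2
  u = 7
  a = 6
  return 2
After dead-code-elim (1 stmts):
  return 2

Answer: return 2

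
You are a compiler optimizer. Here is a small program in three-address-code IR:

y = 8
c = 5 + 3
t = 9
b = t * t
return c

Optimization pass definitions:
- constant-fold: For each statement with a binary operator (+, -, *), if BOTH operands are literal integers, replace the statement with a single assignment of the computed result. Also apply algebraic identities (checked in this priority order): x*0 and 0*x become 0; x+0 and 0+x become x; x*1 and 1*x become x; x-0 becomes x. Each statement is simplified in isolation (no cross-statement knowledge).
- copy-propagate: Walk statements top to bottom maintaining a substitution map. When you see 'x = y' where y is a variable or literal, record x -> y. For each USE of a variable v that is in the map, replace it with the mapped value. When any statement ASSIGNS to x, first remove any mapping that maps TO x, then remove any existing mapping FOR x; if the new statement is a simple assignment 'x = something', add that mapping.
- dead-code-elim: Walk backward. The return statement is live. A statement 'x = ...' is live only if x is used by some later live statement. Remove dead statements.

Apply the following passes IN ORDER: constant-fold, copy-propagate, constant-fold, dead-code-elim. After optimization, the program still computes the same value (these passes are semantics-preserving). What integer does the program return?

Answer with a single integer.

Initial IR:
  y = 8
  c = 5 + 3
  t = 9
  b = t * t
  return c
After constant-fold (5 stmts):
  y = 8
  c = 8
  t = 9
  b = t * t
  return c
After copy-propagate (5 stmts):
  y = 8
  c = 8
  t = 9
  b = 9 * 9
  return 8
After constant-fold (5 stmts):
  y = 8
  c = 8
  t = 9
  b = 81
  return 8
After dead-code-elim (1 stmts):
  return 8
Evaluate:
  y = 8  =>  y = 8
  c = 5 + 3  =>  c = 8
  t = 9  =>  t = 9
  b = t * t  =>  b = 81
  return c = 8

Answer: 8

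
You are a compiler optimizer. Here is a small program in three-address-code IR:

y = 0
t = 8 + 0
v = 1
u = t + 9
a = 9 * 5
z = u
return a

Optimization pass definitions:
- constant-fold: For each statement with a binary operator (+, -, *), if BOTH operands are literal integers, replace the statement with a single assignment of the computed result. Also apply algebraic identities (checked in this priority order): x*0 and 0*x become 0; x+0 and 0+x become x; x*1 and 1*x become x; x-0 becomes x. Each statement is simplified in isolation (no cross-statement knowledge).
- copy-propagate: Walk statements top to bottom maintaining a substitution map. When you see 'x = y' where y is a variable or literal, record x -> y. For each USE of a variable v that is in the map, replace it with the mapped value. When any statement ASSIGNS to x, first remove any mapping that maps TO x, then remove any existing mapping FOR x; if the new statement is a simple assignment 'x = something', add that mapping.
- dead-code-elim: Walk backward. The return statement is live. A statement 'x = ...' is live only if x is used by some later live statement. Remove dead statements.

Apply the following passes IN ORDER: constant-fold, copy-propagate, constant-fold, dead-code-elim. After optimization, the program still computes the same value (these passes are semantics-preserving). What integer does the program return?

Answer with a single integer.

Initial IR:
  y = 0
  t = 8 + 0
  v = 1
  u = t + 9
  a = 9 * 5
  z = u
  return a
After constant-fold (7 stmts):
  y = 0
  t = 8
  v = 1
  u = t + 9
  a = 45
  z = u
  return a
After copy-propagate (7 stmts):
  y = 0
  t = 8
  v = 1
  u = 8 + 9
  a = 45
  z = u
  return 45
After constant-fold (7 stmts):
  y = 0
  t = 8
  v = 1
  u = 17
  a = 45
  z = u
  return 45
After dead-code-elim (1 stmts):
  return 45
Evaluate:
  y = 0  =>  y = 0
  t = 8 + 0  =>  t = 8
  v = 1  =>  v = 1
  u = t + 9  =>  u = 17
  a = 9 * 5  =>  a = 45
  z = u  =>  z = 17
  return a = 45

Answer: 45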